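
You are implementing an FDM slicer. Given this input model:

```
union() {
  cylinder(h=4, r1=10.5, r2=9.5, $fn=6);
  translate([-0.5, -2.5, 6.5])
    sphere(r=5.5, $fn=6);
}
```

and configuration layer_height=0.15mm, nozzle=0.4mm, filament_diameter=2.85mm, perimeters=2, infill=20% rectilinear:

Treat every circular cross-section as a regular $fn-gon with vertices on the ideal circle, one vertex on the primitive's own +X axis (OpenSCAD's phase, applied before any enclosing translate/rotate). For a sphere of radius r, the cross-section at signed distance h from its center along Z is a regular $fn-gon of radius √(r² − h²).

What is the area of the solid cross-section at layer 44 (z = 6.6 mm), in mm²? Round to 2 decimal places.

78.57 mm²

At z = 6.6 mm: the cone is absent (z outside [0, 4]); the sphere at (-0.5, -2.5): section is a regular 6-gon, circumradius = √(r²−h²) = √(5.5²−0.1²) = 5.499 (area = (6/2)·5.499²·sin(360°/6) = 78.57 mm²); Taking the union: only the r=5.5 sphere at (-0.5, -2.5) is present, so the union is just that shape — area = 78.57 mm². Overall, the cross-section is a single solid region. Net area = 78.57 mm².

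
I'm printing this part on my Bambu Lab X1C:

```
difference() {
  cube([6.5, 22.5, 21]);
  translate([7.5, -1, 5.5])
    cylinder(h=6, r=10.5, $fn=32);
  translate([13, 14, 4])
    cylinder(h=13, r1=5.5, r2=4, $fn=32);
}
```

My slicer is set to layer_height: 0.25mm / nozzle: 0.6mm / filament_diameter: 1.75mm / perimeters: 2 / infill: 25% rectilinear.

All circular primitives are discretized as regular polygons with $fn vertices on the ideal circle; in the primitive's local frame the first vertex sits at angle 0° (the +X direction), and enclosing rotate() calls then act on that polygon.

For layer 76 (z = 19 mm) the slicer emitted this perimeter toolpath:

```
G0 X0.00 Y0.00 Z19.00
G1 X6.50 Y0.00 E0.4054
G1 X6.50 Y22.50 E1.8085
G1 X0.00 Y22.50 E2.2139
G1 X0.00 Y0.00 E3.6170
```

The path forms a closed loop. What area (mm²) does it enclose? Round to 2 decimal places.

146.25 mm²

Apply the shoelace formula to the sequence of (X, Y) vertices; enclosed area = 146.25 mm².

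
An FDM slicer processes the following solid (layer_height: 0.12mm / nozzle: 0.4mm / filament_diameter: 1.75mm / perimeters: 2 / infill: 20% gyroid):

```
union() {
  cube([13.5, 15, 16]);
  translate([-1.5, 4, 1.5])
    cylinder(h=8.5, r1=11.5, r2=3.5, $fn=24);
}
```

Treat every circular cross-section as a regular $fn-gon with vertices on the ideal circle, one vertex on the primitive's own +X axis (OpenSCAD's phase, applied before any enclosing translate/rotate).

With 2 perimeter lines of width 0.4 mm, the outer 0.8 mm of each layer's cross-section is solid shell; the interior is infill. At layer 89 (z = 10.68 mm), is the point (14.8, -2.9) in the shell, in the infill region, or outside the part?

At z = 10.68 mm: the cube (footprint 13.5×15) is included at this height; the cone at (-1.5, 4) is not intersected at this z (z outside [1.5, 10]); Taking the union: only the 13.5×15 cube is present, so the union is just that shape — 1 connected region. Overall, the cross-section is a single solid region. The nearest boundary edge runs (0.00, 0.00)→(13.50, 0.00); distance from the point to it = 3.18 mm. The point is not inside any of the regions above, so it lies outside the cross-section (3.18 mm from the nearest boundary).

outside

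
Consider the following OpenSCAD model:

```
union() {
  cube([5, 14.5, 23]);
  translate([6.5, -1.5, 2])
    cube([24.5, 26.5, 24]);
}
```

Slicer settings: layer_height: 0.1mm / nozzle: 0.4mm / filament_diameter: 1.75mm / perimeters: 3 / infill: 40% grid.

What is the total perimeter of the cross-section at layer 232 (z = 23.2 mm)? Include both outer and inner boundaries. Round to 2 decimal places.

At z = 23.2 mm: the cube is not intersected at this z (z outside [0, 23]); the cube at (6.5, -1.5) is present — its section is the full 24.5×26.5 rectangle (perimeter 102.00 mm); Taking the union: only the 24.5×26.5 cube at (6.5, -1.5) is present, so the union is just that shape — boundary = 102.00 mm. Overall, the cross-section is a single solid region. Total boundary length (outer) = 102.00 mm.

102.00 mm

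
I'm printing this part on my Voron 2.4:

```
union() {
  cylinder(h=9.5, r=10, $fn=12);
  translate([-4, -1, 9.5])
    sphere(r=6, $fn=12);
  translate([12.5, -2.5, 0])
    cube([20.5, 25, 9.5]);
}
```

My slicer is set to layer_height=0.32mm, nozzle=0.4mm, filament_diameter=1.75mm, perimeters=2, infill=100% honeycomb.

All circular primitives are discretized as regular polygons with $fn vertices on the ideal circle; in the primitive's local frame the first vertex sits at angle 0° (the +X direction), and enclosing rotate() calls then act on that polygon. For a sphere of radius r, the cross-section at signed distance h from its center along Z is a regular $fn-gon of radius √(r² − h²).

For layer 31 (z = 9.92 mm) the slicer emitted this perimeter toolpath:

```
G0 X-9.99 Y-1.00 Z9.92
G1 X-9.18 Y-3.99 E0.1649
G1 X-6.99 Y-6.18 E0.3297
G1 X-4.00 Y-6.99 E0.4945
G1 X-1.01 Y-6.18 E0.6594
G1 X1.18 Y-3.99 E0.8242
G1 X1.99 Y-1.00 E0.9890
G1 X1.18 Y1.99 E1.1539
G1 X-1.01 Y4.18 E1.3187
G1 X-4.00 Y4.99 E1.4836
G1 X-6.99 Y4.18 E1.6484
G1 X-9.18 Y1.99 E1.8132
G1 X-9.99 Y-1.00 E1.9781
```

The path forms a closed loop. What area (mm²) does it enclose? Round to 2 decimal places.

107.42 mm²

Apply the shoelace formula to the sequence of (X, Y) vertices; enclosed area = 107.42 mm².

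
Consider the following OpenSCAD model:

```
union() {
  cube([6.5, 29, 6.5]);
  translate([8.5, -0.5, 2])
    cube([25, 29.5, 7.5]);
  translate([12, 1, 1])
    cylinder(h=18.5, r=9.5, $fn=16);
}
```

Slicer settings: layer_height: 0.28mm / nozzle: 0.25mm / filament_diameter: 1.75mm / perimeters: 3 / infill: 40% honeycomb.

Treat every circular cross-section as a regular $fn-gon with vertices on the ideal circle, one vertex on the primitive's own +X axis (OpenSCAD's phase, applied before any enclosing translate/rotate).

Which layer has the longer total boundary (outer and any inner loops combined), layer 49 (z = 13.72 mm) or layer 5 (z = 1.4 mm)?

Layer 49 (z = 13.72): the cube is absent (z outside [0, 6.5]); the cube at (8.5, -0.5) does not reach this height (z outside [2, 9.5]); the cylinder at (12, 1): section is a regular 16-gon, circumradius r=9.5 (perimeter = 2·16·9.500·sin(180°/16) = 59.31 mm); Merging all regions: only the r=9.5 cylinder at (12, 1) is present, so the union is just that shape — boundary = 59.31 mm. So its perimeter = 59.31 mm. Layer 5 (z = 1.4): the cube (footprint 6.5×29) is included at this height (perimeter 71.00 mm); the cube at (8.5, -0.5) is not intersected at this z (z outside [2, 9.5]); the cylinder at (12, 1): section is a regular 16-gon, circumradius r=9.5 (perimeter = 2·16·9.500·sin(180°/16) = 59.31 mm); Combining (union): the regions partially overlap (shared area 24.55 mm²), so the edge portions inside another operand are dropped and the merged outline is re-measured after clipping — boundary = 108.08 mm. So its perimeter = 108.08 mm. Layer 5 is larger (108.08 vs 59.31 mm).

layer 5 (z = 1.4 mm)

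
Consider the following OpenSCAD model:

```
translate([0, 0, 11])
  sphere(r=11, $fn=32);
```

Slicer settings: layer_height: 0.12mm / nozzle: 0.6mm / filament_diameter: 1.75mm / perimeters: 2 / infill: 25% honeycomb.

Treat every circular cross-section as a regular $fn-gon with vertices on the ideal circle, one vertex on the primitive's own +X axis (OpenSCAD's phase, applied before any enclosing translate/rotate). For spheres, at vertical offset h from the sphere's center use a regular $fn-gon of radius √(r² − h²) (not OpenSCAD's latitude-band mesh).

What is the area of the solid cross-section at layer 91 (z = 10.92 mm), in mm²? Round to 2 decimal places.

At z = 10.92 mm: the r=11 sphere slices to a regular 32-gon of circumradius 11.000 (√(r²−h²) with h=0.08 from center) (area = (32/2)·11.000²·sin(360°/32) = 377.67 mm²). Overall, the cross-section is a single solid region. Net area = 377.67 mm².

377.67 mm²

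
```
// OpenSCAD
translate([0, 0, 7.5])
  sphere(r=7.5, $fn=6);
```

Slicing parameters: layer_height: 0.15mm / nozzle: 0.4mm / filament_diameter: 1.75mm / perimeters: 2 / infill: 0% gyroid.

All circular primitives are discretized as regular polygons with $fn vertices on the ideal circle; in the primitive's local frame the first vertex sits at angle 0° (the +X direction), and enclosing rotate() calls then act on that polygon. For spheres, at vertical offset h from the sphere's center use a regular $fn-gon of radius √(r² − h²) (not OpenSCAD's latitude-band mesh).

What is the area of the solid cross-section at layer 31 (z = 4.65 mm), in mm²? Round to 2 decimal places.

At z = 4.65 mm: the r=7.5 sphere slices to a regular 6-gon of circumradius 6.937 (√(r²−h²) with h=2.85 from center) (area = (6/2)·6.937²·sin(360°/6) = 125.04 mm²). Overall, the cross-section is a single solid region. Net area = 125.04 mm².

125.04 mm²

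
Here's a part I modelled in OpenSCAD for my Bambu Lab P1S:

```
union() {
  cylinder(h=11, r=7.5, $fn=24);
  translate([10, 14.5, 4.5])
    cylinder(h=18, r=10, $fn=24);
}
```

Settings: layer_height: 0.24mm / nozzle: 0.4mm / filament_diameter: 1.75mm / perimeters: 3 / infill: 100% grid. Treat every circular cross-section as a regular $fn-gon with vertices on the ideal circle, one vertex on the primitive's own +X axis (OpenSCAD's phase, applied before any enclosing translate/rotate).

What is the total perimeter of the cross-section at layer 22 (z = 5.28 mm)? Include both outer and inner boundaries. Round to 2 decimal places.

109.64 mm

At z = 5.28 mm: the r=7.5 cylinder gives a regular 24-gon of circumradius 7.5 (constant along its height) (perimeter = 2·24·7.500·sin(180°/24) = 46.99 mm); the r=10 cylinder at (10, 14.5) gives a regular 24-gon of circumradius 10 (constant along its height) (perimeter = 2·24·10.000·sin(180°/24) = 62.65 mm); Merging all regions: the 2 present regions are separate (no shared area or edge), so areas and boundary lengths simply add and each stays a separate island — boundary = 109.64 mm. Overall, the cross-section has 2 separate islands. Total boundary length (outer) = 109.64 mm.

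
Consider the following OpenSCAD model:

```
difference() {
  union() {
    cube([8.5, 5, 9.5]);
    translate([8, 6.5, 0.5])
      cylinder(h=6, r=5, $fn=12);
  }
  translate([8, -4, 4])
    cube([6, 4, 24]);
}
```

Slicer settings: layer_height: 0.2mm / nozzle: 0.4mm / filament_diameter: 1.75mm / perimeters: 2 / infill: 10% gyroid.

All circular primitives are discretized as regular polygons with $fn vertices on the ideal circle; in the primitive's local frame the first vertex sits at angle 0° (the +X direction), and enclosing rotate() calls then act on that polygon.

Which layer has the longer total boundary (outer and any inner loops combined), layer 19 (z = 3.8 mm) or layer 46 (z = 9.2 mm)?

layer 19 (z = 3.8 mm)

Layer 19 (z = 3.8): the cube (footprint 8.5×5) is included at this height (perimeter 27.00 mm); the r=5 cylinder at (8, 6.5) contributes a regular 12-gon of circumradius 5 (perimeter = 2·12·5.000·sin(180°/12) = 31.06 mm); Merging all regions: the regions partially overlap (shared area 13.27 mm²), so the edge portions inside another operand are dropped and the merged outline is re-measured after clipping — boundary = 42.86 mm; the cube at (8, -4) does not reach this height (z outside [4, 28]); Subtracting the remaining from the first: none of the subtracted shapes is present at this height, so the result so far is unchanged — boundary = 42.86 mm. So its perimeter = 42.86 mm. Layer 46 (z = 9.2): the cube (footprint 8.5×5) is included at this height (perimeter 27.00 mm); the cylinder at (8, 6.5) does not reach this height (z outside [0.5, 6.5]); Combining (union): only the 8.5×5 cube is present, so the union is just that shape — boundary = 27.00 mm; the cube at (8, -4) (footprint 6×4) is included at this height (perimeter 20.00 mm); After the difference (first − rest): starting from that combined region, the 6×4 cube at (8, -4) misses the remaining region (no effect) — boundary = 27.00 mm. So its perimeter = 27.00 mm. Layer 19 is larger (42.86 vs 27.00 mm).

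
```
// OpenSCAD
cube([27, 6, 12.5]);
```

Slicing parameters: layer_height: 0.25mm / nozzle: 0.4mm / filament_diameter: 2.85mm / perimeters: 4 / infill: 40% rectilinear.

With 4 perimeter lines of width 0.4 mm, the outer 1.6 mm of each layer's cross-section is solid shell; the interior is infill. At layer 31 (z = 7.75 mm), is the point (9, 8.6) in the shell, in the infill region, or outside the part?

At z = 7.75 mm: the cube (footprint 27×6) is included at this height. Overall, the cross-section is a single solid region. The nearest boundary edge runs (27.00, 6.00)→(0.00, 6.00); distance from the point to it = 2.60 mm. The point is not inside any of the regions above, so it lies outside the cross-section (2.60 mm from the nearest boundary).

outside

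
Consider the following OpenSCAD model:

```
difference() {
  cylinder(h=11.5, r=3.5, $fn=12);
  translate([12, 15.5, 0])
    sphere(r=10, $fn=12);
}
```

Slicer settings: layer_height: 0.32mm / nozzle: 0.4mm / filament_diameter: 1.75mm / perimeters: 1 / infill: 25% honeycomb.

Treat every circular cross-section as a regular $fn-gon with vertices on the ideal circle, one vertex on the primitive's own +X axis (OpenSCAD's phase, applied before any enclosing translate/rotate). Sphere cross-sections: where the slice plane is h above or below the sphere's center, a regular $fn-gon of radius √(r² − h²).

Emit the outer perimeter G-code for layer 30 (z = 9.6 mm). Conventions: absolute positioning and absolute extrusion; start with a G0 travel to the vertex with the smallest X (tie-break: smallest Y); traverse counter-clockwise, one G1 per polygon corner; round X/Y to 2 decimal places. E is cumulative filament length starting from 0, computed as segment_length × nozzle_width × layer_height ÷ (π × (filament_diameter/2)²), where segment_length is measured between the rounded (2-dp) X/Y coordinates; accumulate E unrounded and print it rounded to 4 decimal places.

G0 X-3.50 Y0.00 Z9.60
G1 X-3.03 Y-1.75 E0.0964
G1 X-1.75 Y-3.03 E0.1928
G1 X0.00 Y-3.50 E0.2892
G1 X1.75 Y-3.03 E0.3856
G1 X3.03 Y-1.75 E0.4819
G1 X3.50 Y0.00 E0.5784
G1 X3.03 Y1.75 E0.6748
G1 X1.75 Y3.03 E0.7711
G1 X0.00 Y3.50 E0.8676
G1 X-1.75 Y3.03 E0.9640
G1 X-3.03 Y1.75 E1.0603
G1 X-3.50 Y0.00 E1.1568

At z = 9.6 mm: the r=3.5 cylinder gives a regular 12-gon of circumradius 3.5 (constant along its height); the r=10 sphere at (12, 15.5) slices to a regular 12-gon of circumradius 2.800 (√(r²−h²) with h=9.6 from center); Taking the first minus the rest: starting from the r=3.5 cylinder, the r=10 sphere at (12, 15.5) misses the remaining region (no effect) — 1 connected region. The outline is a single polygon with 12 vertices. Extrusion per mm of travel: 0.4 × 0.32 / (π × 0.875²) = 0.053216. Accumulating E over each segment gives final E = 1.1568.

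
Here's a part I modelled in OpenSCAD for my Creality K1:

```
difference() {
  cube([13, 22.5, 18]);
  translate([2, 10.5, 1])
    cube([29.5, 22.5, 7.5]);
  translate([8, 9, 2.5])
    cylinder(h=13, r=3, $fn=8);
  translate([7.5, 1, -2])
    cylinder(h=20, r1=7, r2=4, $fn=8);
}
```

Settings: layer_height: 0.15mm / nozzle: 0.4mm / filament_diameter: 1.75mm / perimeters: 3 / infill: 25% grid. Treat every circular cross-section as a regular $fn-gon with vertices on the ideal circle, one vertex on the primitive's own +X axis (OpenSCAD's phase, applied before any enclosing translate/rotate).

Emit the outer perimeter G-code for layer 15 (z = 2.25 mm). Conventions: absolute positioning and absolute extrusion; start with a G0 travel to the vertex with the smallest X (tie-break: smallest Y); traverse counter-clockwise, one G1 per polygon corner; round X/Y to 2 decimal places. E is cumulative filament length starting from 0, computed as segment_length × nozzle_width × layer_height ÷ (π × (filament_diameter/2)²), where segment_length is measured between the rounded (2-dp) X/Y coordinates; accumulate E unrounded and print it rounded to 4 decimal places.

At z = 2.25 mm: the 13×22.5 cube contributes its full rectangle; the cube at (2, 10.5) (footprint 29.5×22.5) is included at this height; the cylinder at (8, 9) does not reach this height (z outside [2.5, 15.5]); the cone at (7.5, 1) contributes a regular 8-gon of circumradius 6.362 (interpolated between r1=7 and r2=4 at t=0.212); Taking the first minus the rest: starting from the 13×22.5 cube, the 29.5×22.5 cube at (2, 10.5) partially overlaps it — only the 132.00 mm² overlap (of its 663.75 mm²) is removed, clipping the outline; the cone at (7.5, 1) partially overlaps it — only the 68.01 mm² overlap (of its 114.50 mm²) is removed, clipping the outline — 1 connected region. The outline is a single polygon with 11 vertices. Extrusion per mm of travel: 0.4 × 0.15 / (π × 0.875²) = 0.024945. Accumulating E over each segment gives final E = 1.8653.

G0 X0.00 Y0.00 Z2.25
G1 X1.55 Y0.00 E0.0387
G1 X1.14 Y1.00 E0.0656
G1 X3.00 Y5.50 E0.1871
G1 X7.50 Y7.36 E0.3086
G1 X12.00 Y5.50 E0.4300
G1 X13.00 Y3.08 E0.4953
G1 X13.00 Y10.50 E0.6804
G1 X2.00 Y10.50 E0.9548
G1 X2.00 Y22.50 E1.2542
G1 X0.00 Y22.50 E1.3041
G1 X0.00 Y0.00 E1.8653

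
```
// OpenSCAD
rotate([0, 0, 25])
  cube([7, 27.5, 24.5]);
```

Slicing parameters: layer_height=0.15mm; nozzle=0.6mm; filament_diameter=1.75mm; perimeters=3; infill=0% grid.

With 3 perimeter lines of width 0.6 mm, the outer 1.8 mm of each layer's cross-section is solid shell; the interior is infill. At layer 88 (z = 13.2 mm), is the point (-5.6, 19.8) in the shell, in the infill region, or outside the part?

At z = 13.2 mm: the 7×27.5 cube contributes its full rectangle; (rotated 25° about Z; rotation is an isometry so areas/perimeters/island counts are preserved). Overall, the cross-section is a single solid region. Undo the 25° rotation: the query point maps to (3.293, 20.312) in the un-rotated model frame. The nearest boundary edge runs (0.00, 27.50)→(0.00, 0.00); distance from the point to it = 3.29 mm. The point is inside the cross-section and 3.29 mm from the nearest boundary — more than the 1.8 mm shell width (3 × 0.6), so it's in the infill interior.

infill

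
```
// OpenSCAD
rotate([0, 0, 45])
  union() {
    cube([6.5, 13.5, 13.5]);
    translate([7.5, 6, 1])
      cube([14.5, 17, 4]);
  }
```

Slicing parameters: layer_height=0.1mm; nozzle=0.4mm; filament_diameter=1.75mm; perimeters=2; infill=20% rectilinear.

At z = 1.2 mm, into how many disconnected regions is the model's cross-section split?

At z = 1.2 mm: the 6.5×13.5 cube contributes its full rectangle; the cube at (7.5, 6) (footprint 14.5×17) is included at this height; Combining (union): the 2 present regions are separate (no shared area or edge), so areas and boundary lengths simply add and each stays a separate island — 2 connected regions; (rotated 45° about Z; rotation is an isometry so areas/perimeters/island counts are preserved). The result has 2 disconnected regions.

2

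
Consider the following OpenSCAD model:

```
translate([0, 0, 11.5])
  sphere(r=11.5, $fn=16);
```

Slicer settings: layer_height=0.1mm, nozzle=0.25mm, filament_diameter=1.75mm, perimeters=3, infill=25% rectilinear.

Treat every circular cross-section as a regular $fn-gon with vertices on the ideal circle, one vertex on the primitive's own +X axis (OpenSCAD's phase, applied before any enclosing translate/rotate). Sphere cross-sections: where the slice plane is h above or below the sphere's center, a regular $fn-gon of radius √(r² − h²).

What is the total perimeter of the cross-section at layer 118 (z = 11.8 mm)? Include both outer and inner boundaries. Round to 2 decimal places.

71.77 mm

At z = 11.8 mm: the sphere: section is a regular 16-gon, circumradius = √(r²−h²) = √(11.5²−0.3²) = 11.496 (perimeter = 2·16·11.496·sin(180°/16) = 71.77 mm). Overall, the cross-section is a single solid region. Total boundary length (outer) = 71.77 mm.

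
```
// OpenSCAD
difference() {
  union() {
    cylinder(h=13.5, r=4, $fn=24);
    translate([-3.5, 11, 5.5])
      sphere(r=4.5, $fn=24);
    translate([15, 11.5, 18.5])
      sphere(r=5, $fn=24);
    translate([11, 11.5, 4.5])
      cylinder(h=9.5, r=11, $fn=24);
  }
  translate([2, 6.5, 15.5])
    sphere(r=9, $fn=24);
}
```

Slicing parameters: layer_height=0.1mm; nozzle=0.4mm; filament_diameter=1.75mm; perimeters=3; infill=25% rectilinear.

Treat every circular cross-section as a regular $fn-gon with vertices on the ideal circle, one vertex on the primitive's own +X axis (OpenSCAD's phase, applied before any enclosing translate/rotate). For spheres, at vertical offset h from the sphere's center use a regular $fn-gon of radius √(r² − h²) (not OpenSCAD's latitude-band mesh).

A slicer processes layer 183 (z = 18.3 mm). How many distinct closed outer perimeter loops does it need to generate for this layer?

1

At z = 18.3 mm: the cylinder is not intersected at this z (z outside [0, 13.5]); the sphere at (-3.5, 11) does not reach this height (|z−center|=12.800 > r=4.5); the r=5 sphere at (15, 11.5) slices to a regular 24-gon of circumradius 4.996 (√(r²−h²) with h=0.2 from center); the cylinder at (11, 11.5) does not reach this height (z outside [4.5, 14]); Combining (union): only the r=5 sphere at (15, 11.5) is present, so the union is just that shape — 1 connected region; the sphere at (2, 6.5): section is a regular 24-gon, circumradius = √(r²−h²) = √(9²−2.8²) = 8.553; Subtracting the remaining from the first: starting from the result so far, the r=9 sphere at (2, 6.5) misses the remaining region (no effect) — 1 connected region. The result has 1 disconnected region.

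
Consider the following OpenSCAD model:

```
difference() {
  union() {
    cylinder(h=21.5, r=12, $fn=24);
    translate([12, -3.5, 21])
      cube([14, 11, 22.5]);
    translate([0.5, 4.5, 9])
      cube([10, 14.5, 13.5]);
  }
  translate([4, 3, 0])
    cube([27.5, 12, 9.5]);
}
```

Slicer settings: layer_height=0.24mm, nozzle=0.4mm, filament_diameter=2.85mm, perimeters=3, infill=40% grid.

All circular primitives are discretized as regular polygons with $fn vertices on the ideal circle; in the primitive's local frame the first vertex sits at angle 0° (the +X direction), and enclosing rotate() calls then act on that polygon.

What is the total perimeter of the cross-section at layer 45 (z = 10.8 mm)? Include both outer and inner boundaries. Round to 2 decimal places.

At z = 10.8 mm: the r=12 cylinder gives a regular 24-gon of circumradius 12 (constant along its height) (perimeter = 2·24·12.000·sin(180°/24) = 75.18 mm); the cube at (12, -3.5) is absent (z outside [21, 43.5]); the cube at (0.5, 4.5) (footprint 10×14.5) is included at this height (perimeter 49.00 mm); Taking the union: the regions partially overlap (shared area 55.37 mm²), so the edge portions inside another operand are dropped and the merged outline is re-measured after clipping — boundary = 93.20 mm; the cube at (4, 3) does not reach this height (z outside [0, 9.5]); After the difference (first − rest): none of the subtracted shapes is present at this height, so that combined region is unchanged — boundary = 93.20 mm. Overall, the cross-section is a single solid region. Total boundary length (outer) = 93.20 mm.

93.20 mm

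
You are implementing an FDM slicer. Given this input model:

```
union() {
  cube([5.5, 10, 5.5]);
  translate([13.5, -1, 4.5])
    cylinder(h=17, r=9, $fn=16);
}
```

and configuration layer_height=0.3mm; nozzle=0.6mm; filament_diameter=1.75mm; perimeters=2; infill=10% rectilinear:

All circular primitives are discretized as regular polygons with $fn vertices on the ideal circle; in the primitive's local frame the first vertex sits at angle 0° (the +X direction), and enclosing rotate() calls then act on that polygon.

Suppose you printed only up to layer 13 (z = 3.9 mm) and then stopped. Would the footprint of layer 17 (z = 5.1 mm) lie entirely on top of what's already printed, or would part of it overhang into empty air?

Compare the two slices. At z = 3.9: the 5.5×10 cube contributes its full rectangle (area 55.00 mm²); the cylinder at (13.5, -1) is absent (z outside [4.5, 21.5]); Combining (union): only the 5.5×10 cube is present, so the union is just that shape — area = 55.00 mm². At z = 5.1: the cube is present — its section is the full 5.5×10 rectangle (area 55.00 mm²); the cylinder at (13.5, -1): section is a regular 16-gon, circumradius r=9 (area = (16/2)·9.000²·sin(360°/16) = 247.98 mm²); Combining (union): the regions partially overlap — summed areas 302.98 mm² minus the doubly-counted overlap 1.44 mm² gives 301.54 mm² — area = 301.54 mm². Checking containment: at z = 5.1 the cross-section extends beyond the z = 3.9 cross-section by about 246.54 mm².

part overhangs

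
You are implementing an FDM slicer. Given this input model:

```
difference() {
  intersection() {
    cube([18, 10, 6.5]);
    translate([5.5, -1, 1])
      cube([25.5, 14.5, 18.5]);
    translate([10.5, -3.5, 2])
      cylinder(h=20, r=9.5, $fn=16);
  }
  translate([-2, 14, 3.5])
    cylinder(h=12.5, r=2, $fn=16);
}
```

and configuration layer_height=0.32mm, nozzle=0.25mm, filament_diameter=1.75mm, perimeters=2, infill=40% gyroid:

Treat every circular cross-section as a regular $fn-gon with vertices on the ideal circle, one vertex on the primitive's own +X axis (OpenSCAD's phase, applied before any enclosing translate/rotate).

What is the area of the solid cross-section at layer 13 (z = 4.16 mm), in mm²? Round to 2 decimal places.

62.72 mm²

At z = 4.16 mm: the cube is present — its section is the full 18×10 rectangle (area 180.00 mm²); the cube at (5.5, -1) is present — its section is the full 25.5×14.5 rectangle (area 369.75 mm²); the cylinder at (10.5, -3.5): section is a regular 16-gon, circumradius r=9.5 (area = (16/2)·9.500²·sin(360°/16) = 276.30 mm²); After intersecting: the 25.5×14.5 cube at (5.5, -1) partially overlaps the 18×10 cube; clipping to the common part keeps 125.00 mm²; the r=9.5 cylinder at (10.5, -3.5) partially overlaps the running intersection; clipping to the common part keeps 62.72 mm² — area = 62.72 mm²; the r=2 cylinder at (-2, 14) gives a regular 16-gon of circumradius 2 (constant along its height) (area = (16/2)·2.000²·sin(360°/16) = 12.25 mm²); After the difference (first − rest): starting from that combined region (62.72 mm²), the r=2 cylinder at (-2, 14) misses the remaining region (no effect) — area = 62.72 mm². Overall, the cross-section is a single solid region. Net area = 62.72 mm².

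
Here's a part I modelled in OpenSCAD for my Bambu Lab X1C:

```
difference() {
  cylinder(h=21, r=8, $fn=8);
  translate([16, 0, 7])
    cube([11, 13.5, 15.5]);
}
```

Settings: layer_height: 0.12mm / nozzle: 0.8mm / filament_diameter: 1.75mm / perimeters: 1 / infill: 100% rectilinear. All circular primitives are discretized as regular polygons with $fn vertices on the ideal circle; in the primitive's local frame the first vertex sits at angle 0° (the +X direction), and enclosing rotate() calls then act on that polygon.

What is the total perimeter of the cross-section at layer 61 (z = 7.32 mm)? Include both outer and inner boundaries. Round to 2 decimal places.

At z = 7.32 mm: the r=8 cylinder contributes a regular 8-gon of circumradius 8 (perimeter = 2·8·8.000·sin(180°/8) = 48.98 mm); the cube at (16, 0) is present — its section is the full 11×13.5 rectangle (perimeter 49.00 mm); Subtracting the remaining from the first: starting from the r=8 cylinder, the 11×13.5 cube at (16, 0) misses the remaining region (no effect) — boundary = 48.98 mm. Overall, the cross-section is a single solid region. Total boundary length (outer) = 48.98 mm.

48.98 mm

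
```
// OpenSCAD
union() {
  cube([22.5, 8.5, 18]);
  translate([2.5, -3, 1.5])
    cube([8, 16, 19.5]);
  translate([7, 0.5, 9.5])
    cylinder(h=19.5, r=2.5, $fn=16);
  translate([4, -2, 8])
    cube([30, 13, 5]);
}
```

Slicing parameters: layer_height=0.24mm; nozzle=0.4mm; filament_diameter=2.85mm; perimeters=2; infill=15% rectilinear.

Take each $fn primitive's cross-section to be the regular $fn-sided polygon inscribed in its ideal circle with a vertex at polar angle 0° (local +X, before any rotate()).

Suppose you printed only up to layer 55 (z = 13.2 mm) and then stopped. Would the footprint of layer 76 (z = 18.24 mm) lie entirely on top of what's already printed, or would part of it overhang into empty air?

Compare the two slices. At z = 13.2: the 22.5×8.5 cube contributes its full rectangle (area 191.25 mm²); the 8×16 cube at (2.5, -3) contributes its full rectangle (area 128.00 mm²); the r=2.5 cylinder at (7, 0.5) gives a regular 16-gon of circumradius 2.5 (constant along its height) (area = (16/2)·2.500²·sin(360°/16) = 19.13 mm²); the cube at (4, -2) is absent (z outside [8, 13]); Taking the union: the regions partially overlap — summed areas 338.38 mm² minus the doubly-counted overlap 87.13 mm² gives 251.25 mm² — area = 251.25 mm². At z = 18.24: the cube is not intersected at this z (z outside [0, 18]); the cube at (2.5, -3) is present — its section is the full 8×16 rectangle (area 128.00 mm²); the cylinder at (7, 0.5): section is a regular 16-gon, circumradius r=2.5 (area = (16/2)·2.500²·sin(360°/16) = 19.13 mm²); the cube at (4, -2) does not reach this height (z outside [8, 13]); Combining (union): the r=2.5 cylinder at (7, 0.5) lies entirely inside the 8×16 cube at (2.5, -3), so the union is just the 8×16 cube at (2.5, -3) — area = 128.00 mm². Checking containment: the cross-section at z = 18.24 is a subset of the cross-section at z = 13.2.

entirely on top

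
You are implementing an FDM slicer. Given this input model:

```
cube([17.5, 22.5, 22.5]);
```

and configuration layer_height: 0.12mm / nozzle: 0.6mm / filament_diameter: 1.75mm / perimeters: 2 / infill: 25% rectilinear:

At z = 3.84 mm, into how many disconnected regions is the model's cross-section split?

At z = 3.84 mm: the 17.5×22.5 cube contributes its full rectangle. The result has 1 disconnected region.

1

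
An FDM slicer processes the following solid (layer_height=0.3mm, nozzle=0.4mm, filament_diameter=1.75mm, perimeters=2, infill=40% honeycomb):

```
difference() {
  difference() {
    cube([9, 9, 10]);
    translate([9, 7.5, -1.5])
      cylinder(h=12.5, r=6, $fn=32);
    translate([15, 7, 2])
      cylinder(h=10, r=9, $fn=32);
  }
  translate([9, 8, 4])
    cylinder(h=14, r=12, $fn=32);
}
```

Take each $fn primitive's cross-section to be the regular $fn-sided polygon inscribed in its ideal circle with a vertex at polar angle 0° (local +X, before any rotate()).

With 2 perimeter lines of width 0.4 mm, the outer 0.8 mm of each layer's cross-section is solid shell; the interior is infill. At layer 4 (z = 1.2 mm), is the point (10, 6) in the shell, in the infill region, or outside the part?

outside

At z = 1.2 mm: the 9×9 cube contributes its full rectangle; the cylinder at (9, 7.5): section is a regular 32-gon, circumradius r=6; the cylinder at (15, 7) is not intersected at this z (z outside [2, 12]); Taking the first minus the rest: starting from the 9×9 cube, the r=6 cylinder at (9, 7.5) partially overlaps it — only the 36.97 mm² overlap (of its 112.37 mm²) is removed, clipping the outline — 1 connected region; the cylinder at (9, 8) is not intersected at this z (z outside [4, 18]); After the difference (first − rest): none of the subtracted shapes is present at this height, so that combined region is unchanged — 1 connected region. Overall, the cross-section is a single solid region. The nearest boundary edge runs (9.00, 1.50)→(9.00, 0.00); distance from the point to it = 4.61 mm. The point is not inside any of the regions above, so it lies outside the cross-section (4.61 mm from the nearest boundary).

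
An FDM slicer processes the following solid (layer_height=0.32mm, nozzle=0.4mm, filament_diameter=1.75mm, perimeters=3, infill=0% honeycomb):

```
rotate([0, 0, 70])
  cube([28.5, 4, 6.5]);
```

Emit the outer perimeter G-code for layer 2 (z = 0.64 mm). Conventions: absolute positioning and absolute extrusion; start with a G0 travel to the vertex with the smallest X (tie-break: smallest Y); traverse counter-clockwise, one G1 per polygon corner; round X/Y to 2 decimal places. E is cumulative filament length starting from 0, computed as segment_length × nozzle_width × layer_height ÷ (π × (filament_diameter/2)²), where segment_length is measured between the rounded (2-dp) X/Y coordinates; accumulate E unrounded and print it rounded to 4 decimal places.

At z = 0.64 mm: the cube (footprint 28.5×4) is included at this height; (rotated 70° about Z; rotation is an isometry so areas/perimeters/island counts are preserved). The outline is a single polygon with 4 vertices. Extrusion per mm of travel: 0.4 × 0.32 / (π × 0.875²) = 0.053216. Accumulating E over each segment gives final E = 3.4592.

G0 X-3.76 Y1.37 Z0.64
G1 X0.00 Y0.00 E0.2130
G1 X9.75 Y26.78 E1.7296
G1 X5.99 Y28.15 E1.9426
G1 X-3.76 Y1.37 E3.4592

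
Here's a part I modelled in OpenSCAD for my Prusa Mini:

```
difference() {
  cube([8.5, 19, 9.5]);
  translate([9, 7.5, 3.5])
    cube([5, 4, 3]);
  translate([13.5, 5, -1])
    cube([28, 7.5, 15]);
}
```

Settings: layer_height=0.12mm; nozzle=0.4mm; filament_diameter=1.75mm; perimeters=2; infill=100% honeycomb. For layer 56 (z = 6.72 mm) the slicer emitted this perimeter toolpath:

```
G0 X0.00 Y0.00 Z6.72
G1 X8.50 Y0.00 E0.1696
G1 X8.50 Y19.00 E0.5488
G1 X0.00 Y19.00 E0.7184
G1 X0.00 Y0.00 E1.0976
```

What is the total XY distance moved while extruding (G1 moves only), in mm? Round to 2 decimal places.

55.00 mm

Sum the Euclidean lengths of each G1 segment: total = 55.00 mm.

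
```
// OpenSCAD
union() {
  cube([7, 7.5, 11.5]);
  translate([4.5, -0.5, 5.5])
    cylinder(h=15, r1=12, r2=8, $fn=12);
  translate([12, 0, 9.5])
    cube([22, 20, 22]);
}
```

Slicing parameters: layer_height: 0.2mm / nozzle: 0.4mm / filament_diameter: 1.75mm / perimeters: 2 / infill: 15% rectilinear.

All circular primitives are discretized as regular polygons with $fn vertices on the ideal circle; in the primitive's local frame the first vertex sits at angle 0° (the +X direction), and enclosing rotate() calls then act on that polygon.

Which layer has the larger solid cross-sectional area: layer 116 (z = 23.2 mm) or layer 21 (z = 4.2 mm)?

Layer 116 (z = 23.2): the cube is not intersected at this z (z outside [0, 11.5]); the cone at (4.5, -0.5) is absent (z outside [5.5, 20.5]); the 22×20 cube at (12, 0) contributes its full rectangle (area 440.00 mm²); Taking the union: only the 22×20 cube at (12, 0) is present, so the union is just that shape — area = 440.00 mm². So its area = 440.00 mm². Layer 21 (z = 4.2): the cube is present — its section is the full 7×7.5 rectangle (area 52.50 mm²); the cone at (4.5, -0.5) is not intersected at this z (z outside [5.5, 20.5]); the cube at (12, 0) is not intersected at this z (z outside [9.5, 31.5]); Combining (union): only the 7×7.5 cube is present, so the union is just that shape — area = 52.50 mm². So its area = 52.50 mm². Layer 116 is larger (440.00 vs 52.50 mm²).

layer 116 (z = 23.2 mm)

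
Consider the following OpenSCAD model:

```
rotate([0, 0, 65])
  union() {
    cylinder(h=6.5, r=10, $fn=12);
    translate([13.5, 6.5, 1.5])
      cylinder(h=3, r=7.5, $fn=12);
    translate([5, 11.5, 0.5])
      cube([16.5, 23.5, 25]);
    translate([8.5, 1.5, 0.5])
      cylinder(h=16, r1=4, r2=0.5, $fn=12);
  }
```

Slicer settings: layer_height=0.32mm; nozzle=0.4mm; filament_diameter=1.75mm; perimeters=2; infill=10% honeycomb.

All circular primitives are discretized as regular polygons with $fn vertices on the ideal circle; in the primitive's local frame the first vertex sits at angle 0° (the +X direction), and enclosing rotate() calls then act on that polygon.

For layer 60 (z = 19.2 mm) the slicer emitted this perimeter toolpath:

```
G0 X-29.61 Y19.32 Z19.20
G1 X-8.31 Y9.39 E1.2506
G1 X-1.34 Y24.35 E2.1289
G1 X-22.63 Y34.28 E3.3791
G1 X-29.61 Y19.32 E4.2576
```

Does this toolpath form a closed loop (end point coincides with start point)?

Start point (G0): (-29.61, 19.32). End point (last G1): the path returns to the start — closed.

yes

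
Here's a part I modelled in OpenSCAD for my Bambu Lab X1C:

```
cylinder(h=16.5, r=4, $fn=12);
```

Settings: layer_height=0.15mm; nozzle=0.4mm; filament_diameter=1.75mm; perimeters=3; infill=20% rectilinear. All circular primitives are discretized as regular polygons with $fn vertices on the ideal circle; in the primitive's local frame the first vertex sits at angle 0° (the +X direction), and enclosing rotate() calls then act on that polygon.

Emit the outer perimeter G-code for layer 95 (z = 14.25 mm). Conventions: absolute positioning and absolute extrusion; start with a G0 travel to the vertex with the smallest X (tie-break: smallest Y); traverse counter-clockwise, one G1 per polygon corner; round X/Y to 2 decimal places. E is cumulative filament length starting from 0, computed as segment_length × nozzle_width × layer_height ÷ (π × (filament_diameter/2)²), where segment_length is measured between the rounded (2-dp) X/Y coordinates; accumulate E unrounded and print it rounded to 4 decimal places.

G0 X-4.00 Y0.00 Z14.25
G1 X-3.46 Y-2.00 E0.0517
G1 X-2.00 Y-3.46 E0.1032
G1 X0.00 Y-4.00 E0.1549
G1 X2.00 Y-3.46 E0.2065
G1 X3.46 Y-2.00 E0.2580
G1 X4.00 Y0.00 E0.3097
G1 X3.46 Y2.00 E0.3614
G1 X2.00 Y3.46 E0.4129
G1 X0.00 Y4.00 E0.4646
G1 X-2.00 Y3.46 E0.5163
G1 X-3.46 Y2.00 E0.5678
G1 X-4.00 Y0.00 E0.6194

At z = 14.25 mm: the r=4 cylinder gives a regular 12-gon of circumradius 4 (constant along its height). The outline is a single polygon with 12 vertices. Extrusion per mm of travel: 0.4 × 0.15 / (π × 0.875²) = 0.024945. Accumulating E over each segment gives final E = 0.6194.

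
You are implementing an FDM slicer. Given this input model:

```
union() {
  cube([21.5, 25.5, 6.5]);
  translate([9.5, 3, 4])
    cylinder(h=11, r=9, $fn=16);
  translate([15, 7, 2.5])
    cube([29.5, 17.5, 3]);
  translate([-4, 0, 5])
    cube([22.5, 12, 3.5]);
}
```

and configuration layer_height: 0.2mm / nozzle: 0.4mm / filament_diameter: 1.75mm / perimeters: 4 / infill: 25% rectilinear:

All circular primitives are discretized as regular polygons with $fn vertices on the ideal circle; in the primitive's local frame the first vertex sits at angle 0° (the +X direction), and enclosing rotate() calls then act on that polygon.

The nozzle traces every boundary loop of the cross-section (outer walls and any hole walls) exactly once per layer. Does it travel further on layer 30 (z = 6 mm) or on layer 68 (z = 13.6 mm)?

Layer 30 (z = 6): the 21.5×25.5 cube contributes its full rectangle (perimeter 94.00 mm); the cylinder at (9.5, 3): section is a regular 16-gon, circumradius r=9 (perimeter = 2·16·9.000·sin(180°/16) = 56.19 mm); the cube at (15, 7) is absent (z outside [2.5, 5.5]); the cube at (-4, 0) is present — its section is the full 22.5×12 rectangle (perimeter 69.00 mm); Taking the union: the regions partially overlap (shared area 398.20 mm²), so the edge portions inside another operand are dropped and the merged outline is re-measured after clipping — boundary = 107.17 mm. So its perimeter = 107.17 mm. Layer 68 (z = 13.6): the cube does not reach this height (z outside [0, 6.5]); the cylinder at (9.5, 3): section is a regular 16-gon, circumradius r=9 (perimeter = 2·16·9.000·sin(180°/16) = 56.19 mm); the cube at (15, 7) does not reach this height (z outside [2.5, 5.5]); the cube at (-4, 0) is absent (z outside [5, 8.5]); Merging all regions: only the r=9 cylinder at (9.5, 3) is present, so the union is just that shape — boundary = 56.19 mm. So its perimeter = 56.19 mm. Layer 30 is larger (107.17 vs 56.19 mm).

layer 30 (z = 6 mm)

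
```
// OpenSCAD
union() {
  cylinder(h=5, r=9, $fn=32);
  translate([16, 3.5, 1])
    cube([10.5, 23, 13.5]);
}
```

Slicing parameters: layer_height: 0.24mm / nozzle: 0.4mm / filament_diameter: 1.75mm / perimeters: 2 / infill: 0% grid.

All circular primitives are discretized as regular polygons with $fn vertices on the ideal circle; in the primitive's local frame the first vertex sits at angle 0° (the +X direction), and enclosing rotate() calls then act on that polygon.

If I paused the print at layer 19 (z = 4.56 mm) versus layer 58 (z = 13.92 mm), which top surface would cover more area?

Layer 19 (z = 4.56): the cylinder: section is a regular 32-gon, circumradius r=9 (area = (32/2)·9.000²·sin(360°/32) = 252.84 mm²); the 10.5×23 cube at (16, 3.5) contributes its full rectangle (area 241.50 mm²); Taking the union: the 2 present regions are separate (no shared area or edge), so areas and boundary lengths simply add and each stays a separate island — area = 494.34 mm². So its area = 494.34 mm². Layer 58 (z = 13.92): the cylinder is absent (z outside [0, 5]); the cube at (16, 3.5) is present — its section is the full 10.5×23 rectangle (area 241.50 mm²); Merging all regions: only the 10.5×23 cube at (16, 3.5) is present, so the union is just that shape — area = 241.50 mm². So its area = 241.50 mm². Layer 19 is larger (494.34 vs 241.50 mm²).

layer 19 (z = 4.56 mm)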